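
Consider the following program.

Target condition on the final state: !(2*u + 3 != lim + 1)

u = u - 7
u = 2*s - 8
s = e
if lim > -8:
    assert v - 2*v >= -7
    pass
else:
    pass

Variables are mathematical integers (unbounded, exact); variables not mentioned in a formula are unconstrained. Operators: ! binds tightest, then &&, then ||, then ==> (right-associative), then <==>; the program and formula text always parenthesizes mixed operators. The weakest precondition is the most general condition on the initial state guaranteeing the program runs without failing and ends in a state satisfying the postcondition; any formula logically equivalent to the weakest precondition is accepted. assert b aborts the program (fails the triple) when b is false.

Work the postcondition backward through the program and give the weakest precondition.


Working backward. After the program, the postcondition !(2*u + 3 != lim + 1) must hold; in canonical form it is !(2*u != lim - 2).
Then branch requires v <= 7 && (!(2*u != lim - 2)); else branch requires !(2*u != lim - 2).
Before the if: (lim > -8 ==> (v <= 7 && (!(2*u != lim - 2)))) && ((!(lim > -8)) ==> (!(2*u != lim - 2)))
Before s := e: (lim > -8 ==> (v <= 7 && (!(2*u != lim - 2)))) && ((!(lim > -8)) ==> (!(2*u != lim - 2)))
Before u := 2*s - 8: (lim > -8 ==> (v <= 7 && (!(4*s != lim + 14)))) && ((!(lim > -8)) ==> (!(4*s != lim + 14)))
Before u := u - 7: (lim > -8 ==> (v <= 7 && (!(4*s != lim + 14)))) && ((!(lim > -8)) ==> (!(4*s != lim + 14)))
Answer: WP = (lim > -8 ==> (v <= 7 && (!(4*s != lim + 14)))) && ((!(lim > -8)) ==> (!(4*s != lim + 14)))


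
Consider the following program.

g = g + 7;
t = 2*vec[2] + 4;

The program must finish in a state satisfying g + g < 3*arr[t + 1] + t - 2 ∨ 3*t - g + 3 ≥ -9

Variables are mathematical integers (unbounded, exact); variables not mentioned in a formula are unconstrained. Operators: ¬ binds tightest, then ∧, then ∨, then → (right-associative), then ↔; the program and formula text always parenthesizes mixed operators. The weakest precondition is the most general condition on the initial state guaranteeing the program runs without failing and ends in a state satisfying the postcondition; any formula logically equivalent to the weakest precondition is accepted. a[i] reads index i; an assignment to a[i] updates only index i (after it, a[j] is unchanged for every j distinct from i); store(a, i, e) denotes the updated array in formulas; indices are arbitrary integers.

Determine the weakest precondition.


Working backward. After the program, the postcondition g + g < 3*arr[t + 1] + t - 2 ∨ 3*t - g + 3 ≥ -9 must hold; in canonical form it is 2*g < 3*arr[t + 1] + t - 2 ∨ 3*t ≥ g - 12.
Before t := 2*vec[2] + 4: 2*g < 3*arr[2*vec[2] + 5] + 2*vec[2] + 2 ∨ 6*vec[2] ≥ g - 24
Before g := g + 7: 2*g < 3*arr[2*vec[2] + 5] + 2*vec[2] - 12 ∨ 6*vec[2] ≥ g - 17
Answer: WP = 2*g < 3*arr[2*vec[2] + 5] + 2*vec[2] - 12 ∨ 6*vec[2] ≥ g - 17


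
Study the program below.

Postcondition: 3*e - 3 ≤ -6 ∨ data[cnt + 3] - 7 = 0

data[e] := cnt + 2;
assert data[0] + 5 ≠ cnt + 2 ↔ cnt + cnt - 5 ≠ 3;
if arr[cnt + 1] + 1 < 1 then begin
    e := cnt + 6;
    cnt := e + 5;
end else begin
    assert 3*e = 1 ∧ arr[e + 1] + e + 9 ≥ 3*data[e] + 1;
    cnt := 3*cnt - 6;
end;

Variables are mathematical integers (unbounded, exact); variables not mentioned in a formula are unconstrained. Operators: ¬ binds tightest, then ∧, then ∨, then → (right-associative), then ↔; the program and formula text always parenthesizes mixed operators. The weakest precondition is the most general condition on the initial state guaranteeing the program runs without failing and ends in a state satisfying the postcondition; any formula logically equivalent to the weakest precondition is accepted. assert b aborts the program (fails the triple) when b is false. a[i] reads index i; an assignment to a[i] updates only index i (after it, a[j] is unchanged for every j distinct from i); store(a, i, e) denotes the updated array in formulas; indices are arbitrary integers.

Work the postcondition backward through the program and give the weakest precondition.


Working backward. After the program, the postcondition 3*e - 3 ≤ -6 ∨ data[cnt + 3] - 7 = 0 must hold; in canonical form it is 3*e ≤ -3 ∨ data[cnt + 3] = 7.
Then branch requires 3*cnt ≤ -21 ∨ data[cnt + 14] = 7; else branch requires 3*e = 1 ∧ arr[e + 1] + e ≥ 3*data[e] - 8 ∧ (3*e ≤ -3 ∨ data[3*cnt - 3] = 7).
Before the if: (arr[cnt + 1] < 0 → (3*cnt ≤ -21 ∨ data[cnt + 14] = 7)) ∧ ((¬(arr[cnt + 1] < 0)) → (3*e = 1 ∧ arr[e + 1] + e ≥ 3*data[e] - 8 ∧ (3*e ≤ -3 ∨ data[3*cnt - 3] = 7)))
Before assert data[0] + 5 ≠ cnt + 2 ↔ cnt + cnt - 5 ≠ 3: (data[0] ≠ cnt - 3 ↔ 2*cnt ≠ 8) ∧ (arr[cnt + 1] < 0 → (3*cnt ≤ -21 ∨ data[cnt + 14] = 7)) ∧ ((¬(arr[cnt + 1] < 0)) → (3*e = 1 ∧ arr[e + 1] + e ≥ 3*data[e] - 8 ∧ (3*e ≤ -3 ∨ data[3*cnt - 3] = 7)))
Before data[e] := cnt + 2: (store(data, e, cnt + 2)[0] ≠ cnt - 3 ↔ 2*cnt ≠ 8) ∧ (arr[cnt + 1] < 0 → (3*cnt ≤ -21 ∨ store(data, e, cnt + 2)[cnt + 14] = 7)) ∧ ((¬(arr[cnt + 1] < 0)) → (3*e = 1 ∧ arr[e + 1] + e ≥ 3*store(data, e, cnt + 2)[e] - 8 ∧ (3*e ≤ -3 ∨ store(data, e, cnt + 2)[3*cnt - 3] = 7)))
Answer: WP = (store(data, e, cnt + 2)[0] ≠ cnt - 3 ↔ 2*cnt ≠ 8) ∧ (arr[cnt + 1] < 0 → (3*cnt ≤ -21 ∨ store(data, e, cnt + 2)[cnt + 14] = 7)) ∧ ((¬(arr[cnt + 1] < 0)) → (3*e = 1 ∧ arr[e + 1] + e ≥ 3*store(data, e, cnt + 2)[e] - 8 ∧ (3*e ≤ -3 ∨ store(data, e, cnt + 2)[3*cnt - 3] = 7)))


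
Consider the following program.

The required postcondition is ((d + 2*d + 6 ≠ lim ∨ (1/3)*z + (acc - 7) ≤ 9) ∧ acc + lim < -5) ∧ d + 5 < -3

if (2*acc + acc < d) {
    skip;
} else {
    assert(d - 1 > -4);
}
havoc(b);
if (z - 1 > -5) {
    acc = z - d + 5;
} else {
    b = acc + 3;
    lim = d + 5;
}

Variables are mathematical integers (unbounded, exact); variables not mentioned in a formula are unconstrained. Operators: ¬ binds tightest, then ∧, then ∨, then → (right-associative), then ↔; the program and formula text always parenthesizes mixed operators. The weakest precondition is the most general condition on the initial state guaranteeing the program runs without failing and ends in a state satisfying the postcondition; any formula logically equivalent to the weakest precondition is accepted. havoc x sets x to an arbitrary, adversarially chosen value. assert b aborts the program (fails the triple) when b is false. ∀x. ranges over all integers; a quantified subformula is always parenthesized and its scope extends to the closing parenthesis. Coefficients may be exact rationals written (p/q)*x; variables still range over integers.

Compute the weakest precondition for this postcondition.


Working backward. After the program, the postcondition ((d + 2*d + 6 ≠ lim ∨ (1/3)*z + (acc - 7) ≤ 9) ∧ acc + lim < -5) ∧ d + 5 < -3 must hold; in canonical form it is (3*d ≠ lim - 6 ∨ acc + (1/3)*z ≤ 16) ∧ acc + lim < -5 ∧ d < -8.
Then branch requires (3*d ≠ lim - 6 ∨ (4/3)*z ≤ d + 11) ∧ lim + z < d - 10 ∧ d < -8; else branch requires (2*d ≠ -1 ∨ acc + (1/3)*z ≤ 16) ∧ acc + d < -10 ∧ d < -8.
Before the if: (z > -4 → ((3*d ≠ lim - 6 ∨ (4/3)*z ≤ d + 11) ∧ lim + z < d - 10 ∧ d < -8)) ∧ ((¬(z > -4)) → ((2*d ≠ -1 ∨ acc + (1/3)*z ≤ 16) ∧ acc + d < -10 ∧ d < -8))
Before havoc b: (z > -4 → ((3*d ≠ lim - 6 ∨ (4/3)*z ≤ d + 11) ∧ lim + z < d - 10 ∧ d < -8)) ∧ ((¬(z > -4)) → ((2*d ≠ -1 ∨ acc + (1/3)*z ≤ 16) ∧ acc + d < -10 ∧ d < -8))
Then branch requires (z > -4 → ((3*d ≠ lim - 6 ∨ (4/3)*z ≤ d + 11) ∧ lim + z < d - 10 ∧ d < -8)) ∧ ((¬(z > -4)) → ((2*d ≠ -1 ∨ acc + (1/3)*z ≤ 16) ∧ acc + d < -10 ∧ d < -8)); else branch requires d > -3 ∧ (z > -4 → ((3*d ≠ lim - 6 ∨ (4/3)*z ≤ d + 11) ∧ lim + z < d - 10 ∧ d < -8)) ∧ ((¬(z > -4)) → ((2*d ≠ -1 ∨ acc + (1/3)*z ≤ 16) ∧ acc + d < -10 ∧ d < -8)).
Before the if: (3*acc < d → ((z > -4 → ((3*d ≠ lim - 6 ∨ (4/3)*z ≤ d + 11) ∧ lim + z < d - 10 ∧ d < -8)) ∧ ((¬(z > -4)) → ((2*d ≠ -1 ∨ acc + (1/3)*z ≤ 16) ∧ acc + d < -10 ∧ d < -8)))) ∧ ((¬(3*acc < d)) → (d > -3 ∧ (z > -4 → ((3*d ≠ lim - 6 ∨ (4/3)*z ≤ d + 11) ∧ lim + z < d - 10 ∧ d < -8)) ∧ ((¬(z > -4)) → ((2*d ≠ -1 ∨ acc + (1/3)*z ≤ 16) ∧ acc + d < -10 ∧ d < -8))))
Answer: WP = (3*acc < d → ((z > -4 → ((3*d ≠ lim - 6 ∨ (4/3)*z ≤ d + 11) ∧ lim + z < d - 10 ∧ d < -8)) ∧ ((¬(z > -4)) → ((2*d ≠ -1 ∨ acc + (1/3)*z ≤ 16) ∧ acc + d < -10 ∧ d < -8)))) ∧ ((¬(3*acc < d)) → (d > -3 ∧ (z > -4 → ((3*d ≠ lim - 6 ∨ (4/3)*z ≤ d + 11) ∧ lim + z < d - 10 ∧ d < -8)) ∧ ((¬(z > -4)) → ((2*d ≠ -1 ∨ acc + (1/3)*z ≤ 16) ∧ acc + d < -10 ∧ d < -8))))


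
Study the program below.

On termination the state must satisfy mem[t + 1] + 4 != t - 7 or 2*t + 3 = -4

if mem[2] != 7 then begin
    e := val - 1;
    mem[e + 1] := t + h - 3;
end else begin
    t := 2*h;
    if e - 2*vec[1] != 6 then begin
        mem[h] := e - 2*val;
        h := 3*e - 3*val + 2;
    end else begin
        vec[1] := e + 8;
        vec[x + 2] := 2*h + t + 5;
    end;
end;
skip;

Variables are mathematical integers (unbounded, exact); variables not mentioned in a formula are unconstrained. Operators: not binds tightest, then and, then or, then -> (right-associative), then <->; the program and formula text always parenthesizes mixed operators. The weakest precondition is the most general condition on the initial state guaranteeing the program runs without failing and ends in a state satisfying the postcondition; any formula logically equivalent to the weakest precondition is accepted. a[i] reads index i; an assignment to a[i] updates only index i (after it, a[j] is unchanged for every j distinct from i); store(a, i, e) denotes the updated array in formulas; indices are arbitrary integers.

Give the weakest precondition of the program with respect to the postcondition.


Working backward. After the program, the postcondition mem[t + 1] + 4 != t - 7 or 2*t + 3 = -4 must hold; in canonical form it is mem[t + 1] != t - 11 or 2*t = -7.
Before skip: mem[t + 1] != t - 11 or 2*t = -7
Then branch requires store(mem, val, h + t - 3)[t + 1] != t - 11 or 2*t = -7; else branch requires (e != 2*vec[1] + 6 -> (store(mem, h, e - 2*val)[2*h + 1] != 2*h - 11 or 4*h = -7)) and ((not (e != 2*vec[1] + 6)) -> (mem[2*h + 1] != 2*h - 11 or 4*h = -7)).
Before the if: (mem[2] != 7 -> (store(mem, val, h + t - 3)[t + 1] != t - 11 or 2*t = -7)) and ((not (mem[2] != 7)) -> ((e != 2*vec[1] + 6 -> (store(mem, h, e - 2*val)[2*h + 1] != 2*h - 11 or 4*h = -7)) and ((not (e != 2*vec[1] + 6)) -> (mem[2*h + 1] != 2*h - 11 or 4*h = -7))))
Answer: WP = (mem[2] != 7 -> (store(mem, val, h + t - 3)[t + 1] != t - 11 or 2*t = -7)) and ((not (mem[2] != 7)) -> ((e != 2*vec[1] + 6 -> (store(mem, h, e - 2*val)[2*h + 1] != 2*h - 11 or 4*h = -7)) and ((not (e != 2*vec[1] + 6)) -> (mem[2*h + 1] != 2*h - 11 or 4*h = -7))))


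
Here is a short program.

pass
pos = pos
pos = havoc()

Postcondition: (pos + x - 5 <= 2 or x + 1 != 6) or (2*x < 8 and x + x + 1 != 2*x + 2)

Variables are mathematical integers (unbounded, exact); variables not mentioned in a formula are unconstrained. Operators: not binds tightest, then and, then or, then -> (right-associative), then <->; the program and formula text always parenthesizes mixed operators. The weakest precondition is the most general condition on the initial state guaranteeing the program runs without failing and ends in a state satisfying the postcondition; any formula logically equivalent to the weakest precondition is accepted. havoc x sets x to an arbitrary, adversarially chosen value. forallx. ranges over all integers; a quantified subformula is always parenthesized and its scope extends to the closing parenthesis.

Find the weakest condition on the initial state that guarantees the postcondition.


Working backward. After the program, the postcondition (pos + x - 5 <= 2 or x + 1 != 6) or (2*x < 8 and x + x + 1 != 2*x + 2) must hold; in canonical form it is pos + x <= 7 or x != 5 or 2*x < 8.
Before havoc pos: forall pos_1. (pos_1 + x <= 7 or x != 5 or 2*x < 8)
Before pos := pos: forall pos_1. (pos_1 + x <= 7 or x != 5 or 2*x < 8)
Before skip: forall pos_1. (pos_1 + x <= 7 or x != 5 or 2*x < 8)
Answer: WP = forall pos_1. (pos_1 + x <= 7 or x != 5 or 2*x < 8)


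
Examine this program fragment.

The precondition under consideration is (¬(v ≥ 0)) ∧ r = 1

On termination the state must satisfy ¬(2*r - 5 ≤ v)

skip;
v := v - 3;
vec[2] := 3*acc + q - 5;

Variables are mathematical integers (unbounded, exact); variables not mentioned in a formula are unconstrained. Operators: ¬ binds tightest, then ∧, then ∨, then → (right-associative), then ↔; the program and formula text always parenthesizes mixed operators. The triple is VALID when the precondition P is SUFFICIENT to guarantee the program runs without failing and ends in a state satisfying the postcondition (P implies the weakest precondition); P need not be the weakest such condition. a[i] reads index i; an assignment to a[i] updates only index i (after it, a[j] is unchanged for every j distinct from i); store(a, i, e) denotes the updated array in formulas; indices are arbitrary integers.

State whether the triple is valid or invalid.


Working backward. After the program, the postcondition ¬(2*r - 5 ≤ v) must hold; in canonical form it is ¬(2*r ≤ v + 5).
Before vec[2] := 3*acc + q - 5: ¬(2*r ≤ v + 5)
Before v := v - 3: ¬(2*r ≤ v + 2)
Before skip: ¬(2*r ≤ v + 2)
The weakest precondition is ¬(2*r ≤ v + 2).
Check whether (¬(v ≥ 0)) ∧ r = 1 implies it.
Every state satisfying the precondition satisfies the weakest precondition: the implication holds.
Answer: valid


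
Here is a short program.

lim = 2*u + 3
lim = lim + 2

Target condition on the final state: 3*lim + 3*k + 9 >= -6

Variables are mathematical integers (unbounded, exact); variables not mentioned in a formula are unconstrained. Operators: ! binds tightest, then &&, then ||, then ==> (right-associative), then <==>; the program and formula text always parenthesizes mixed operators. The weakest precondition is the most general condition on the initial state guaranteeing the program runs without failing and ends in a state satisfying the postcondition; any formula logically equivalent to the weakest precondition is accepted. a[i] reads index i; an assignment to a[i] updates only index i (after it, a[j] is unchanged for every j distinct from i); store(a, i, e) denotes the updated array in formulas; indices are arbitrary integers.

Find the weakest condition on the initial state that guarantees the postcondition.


Working backward. After the program, the postcondition 3*lim + 3*k + 9 >= -6 must hold; in canonical form it is 3*k + 3*lim >= -15.
Before lim := lim + 2: 3*k + 3*lim >= -21
Before lim := 2*u + 3: 3*k + 6*u >= -30
Answer: WP = 3*k + 6*u >= -30


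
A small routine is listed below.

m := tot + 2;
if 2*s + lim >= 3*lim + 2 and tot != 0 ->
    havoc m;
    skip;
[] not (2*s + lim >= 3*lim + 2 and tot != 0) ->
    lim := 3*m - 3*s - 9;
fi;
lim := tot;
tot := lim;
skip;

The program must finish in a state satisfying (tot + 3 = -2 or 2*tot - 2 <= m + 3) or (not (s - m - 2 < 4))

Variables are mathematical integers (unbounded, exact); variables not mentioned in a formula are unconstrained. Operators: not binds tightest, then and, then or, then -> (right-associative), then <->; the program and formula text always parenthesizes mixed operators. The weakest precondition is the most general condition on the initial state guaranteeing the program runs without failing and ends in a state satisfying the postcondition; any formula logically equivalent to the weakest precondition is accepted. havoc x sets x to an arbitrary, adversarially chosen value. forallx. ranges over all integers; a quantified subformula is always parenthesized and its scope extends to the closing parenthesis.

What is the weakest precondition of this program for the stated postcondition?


Working backward. After the program, the postcondition (tot + 3 = -2 or 2*tot - 2 <= m + 3) or (not (s - m - 2 < 4)) must hold; in canonical form it is tot = -5 or 2*tot <= m + 5 or (not (s < m + 6)).
Before skip: tot = -5 or 2*tot <= m + 5 or (not (s < m + 6))
Before tot := lim: lim = -5 or 2*lim <= m + 5 or (not (s < m + 6))
Before lim := tot: tot = -5 or 2*tot <= m + 5 or (not (s < m + 6))
Then branch requires forall m_1. (tot = -5 or 2*tot <= m_1 + 5 or (not (s < m_1 + 6))); else branch requires tot = -5 or 2*tot <= m + 5 or (not (s < m + 6)).
Before the if: ((2*s >= 2*lim + 2 and tot != 0) -> (forall m_1. (tot = -5 or 2*tot <= m_1 + 5 or (not (s < m_1 + 6))))) and ((not (2*s >= 2*lim + 2 and tot != 0)) -> (tot = -5 or 2*tot <= m + 5 or (not (s < m + 6))))
Before m := tot + 2: ((2*s >= 2*lim + 2 and tot != 0) -> (forall m_1. (tot = -5 or 2*tot <= m_1 + 5 or (not (s < m_1 + 6))))) and ((not (2*s >= 2*lim + 2 and tot != 0)) -> (tot = -5 or tot <= 7 or (not (s < tot + 8))))
Answer: WP = ((2*s >= 2*lim + 2 and tot != 0) -> (forall m_1. (tot = -5 or 2*tot <= m_1 + 5 or (not (s < m_1 + 6))))) and ((not (2*s >= 2*lim + 2 and tot != 0)) -> (tot = -5 or tot <= 7 or (not (s < tot + 8))))


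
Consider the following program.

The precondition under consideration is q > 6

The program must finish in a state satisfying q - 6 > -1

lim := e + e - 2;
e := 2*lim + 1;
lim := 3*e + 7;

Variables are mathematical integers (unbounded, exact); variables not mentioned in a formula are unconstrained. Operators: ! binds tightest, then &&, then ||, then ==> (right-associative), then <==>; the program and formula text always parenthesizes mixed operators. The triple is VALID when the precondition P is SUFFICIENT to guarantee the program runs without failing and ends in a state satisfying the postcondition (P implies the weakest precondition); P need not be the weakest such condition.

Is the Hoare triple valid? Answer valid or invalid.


Working backward. After the program, the postcondition q - 6 > -1 must hold; in canonical form it is q > 5.
Before lim := 3*e + 7: q > 5
Before e := 2*lim + 1: q > 5
Before lim := e + e - 2: q > 5
The weakest precondition is q > 5.
Check whether q > 6 implies it.
Every state satisfying the precondition satisfies the weakest precondition: the implication holds.
Answer: valid


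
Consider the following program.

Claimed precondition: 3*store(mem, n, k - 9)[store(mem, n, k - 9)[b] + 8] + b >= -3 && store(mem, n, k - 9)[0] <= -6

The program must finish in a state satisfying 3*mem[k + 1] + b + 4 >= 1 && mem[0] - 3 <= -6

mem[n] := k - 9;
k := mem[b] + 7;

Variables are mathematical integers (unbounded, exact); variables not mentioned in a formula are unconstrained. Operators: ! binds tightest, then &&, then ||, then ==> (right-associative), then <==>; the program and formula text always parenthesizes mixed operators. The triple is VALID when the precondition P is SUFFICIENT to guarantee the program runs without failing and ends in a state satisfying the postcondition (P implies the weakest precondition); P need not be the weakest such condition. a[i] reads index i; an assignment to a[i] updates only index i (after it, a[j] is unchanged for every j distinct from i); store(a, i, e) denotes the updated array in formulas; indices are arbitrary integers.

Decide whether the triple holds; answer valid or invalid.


Working backward. After the program, the postcondition 3*mem[k + 1] + b + 4 >= 1 && mem[0] - 3 <= -6 must hold; in canonical form it is 3*mem[k + 1] + b >= -3 && mem[0] <= -3.
Before k := mem[b] + 7: 3*mem[mem[b] + 8] + b >= -3 && mem[0] <= -3
Before mem[n] := k - 9: 3*store(mem, n, k - 9)[store(mem, n, k - 9)[b] + 8] + b >= -3 && store(mem, n, k - 9)[0] <= -3
The weakest precondition is 3*store(mem, n, k - 9)[store(mem, n, k - 9)[b] + 8] + b >= -3 && store(mem, n, k - 9)[0] <= -3.
Check whether 3*store(mem, n, k - 9)[store(mem, n, k - 9)[b] + 8] + b >= -3 && store(mem, n, k - 9)[0] <= -6 implies it.
Every state satisfying the precondition satisfies the weakest precondition: the implication holds.
Answer: valid


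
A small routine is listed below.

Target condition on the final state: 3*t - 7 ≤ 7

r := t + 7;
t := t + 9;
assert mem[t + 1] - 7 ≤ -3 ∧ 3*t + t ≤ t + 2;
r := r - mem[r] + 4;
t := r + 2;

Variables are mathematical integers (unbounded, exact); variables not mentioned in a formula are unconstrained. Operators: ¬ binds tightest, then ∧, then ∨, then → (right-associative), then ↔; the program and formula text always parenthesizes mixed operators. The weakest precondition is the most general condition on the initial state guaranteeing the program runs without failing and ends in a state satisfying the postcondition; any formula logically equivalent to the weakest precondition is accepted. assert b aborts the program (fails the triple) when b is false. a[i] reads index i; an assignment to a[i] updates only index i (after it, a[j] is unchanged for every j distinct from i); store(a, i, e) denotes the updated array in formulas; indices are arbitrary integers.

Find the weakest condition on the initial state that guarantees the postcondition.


Working backward. After the program, the postcondition 3*t - 7 ≤ 7 must hold; in canonical form it is 3*t ≤ 14.
Before t := r + 2: 3*r ≤ 8
Before r := r - mem[r] + 4: 3*r ≤ 3*mem[r] - 4
Before assert mem[t + 1] - 7 ≤ -3 ∧ 3*t + t ≤ t + 2: mem[t + 1] ≤ 4 ∧ 3*t ≤ 2 ∧ 3*r ≤ 3*mem[r] - 4
Before t := t + 9: mem[t + 10] ≤ 4 ∧ 3*t ≤ -25 ∧ 3*r ≤ 3*mem[r] - 4
Before r := t + 7: mem[t + 10] ≤ 4 ∧ 3*t ≤ -25 ∧ 3*t ≤ 3*mem[t + 7] - 25
Answer: WP = mem[t + 10] ≤ 4 ∧ 3*t ≤ -25 ∧ 3*t ≤ 3*mem[t + 7] - 25


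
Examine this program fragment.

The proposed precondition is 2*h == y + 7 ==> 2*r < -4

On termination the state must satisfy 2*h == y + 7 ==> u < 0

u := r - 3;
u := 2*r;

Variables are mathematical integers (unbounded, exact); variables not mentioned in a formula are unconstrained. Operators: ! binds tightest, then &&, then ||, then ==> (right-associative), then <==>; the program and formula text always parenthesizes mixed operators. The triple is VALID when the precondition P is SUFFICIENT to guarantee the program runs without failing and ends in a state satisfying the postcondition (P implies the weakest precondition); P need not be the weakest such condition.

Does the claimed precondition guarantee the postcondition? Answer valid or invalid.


Working backward. After the program, 2*h == y + 7 ==> u < 0 must hold.
Before u := 2*r: 2*h == y + 7 ==> 2*r < 0
Before u := r - 3: 2*h == y + 7 ==> 2*r < 0
The weakest precondition is 2*h == y + 7 ==> 2*r < 0.
Check whether 2*h == y + 7 ==> 2*r < -4 implies it.
Every state satisfying the precondition satisfies the weakest precondition: the implication holds.
Answer: valid


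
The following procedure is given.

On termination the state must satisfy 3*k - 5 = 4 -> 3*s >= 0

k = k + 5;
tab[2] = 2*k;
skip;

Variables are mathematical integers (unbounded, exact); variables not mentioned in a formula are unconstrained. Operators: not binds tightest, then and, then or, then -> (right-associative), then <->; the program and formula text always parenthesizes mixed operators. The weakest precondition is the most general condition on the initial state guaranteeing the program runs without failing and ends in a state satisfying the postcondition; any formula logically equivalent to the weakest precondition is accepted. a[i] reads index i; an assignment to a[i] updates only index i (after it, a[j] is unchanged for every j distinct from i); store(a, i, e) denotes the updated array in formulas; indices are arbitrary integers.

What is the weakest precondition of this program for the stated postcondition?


Working backward. After the program, the postcondition 3*k - 5 = 4 -> 3*s >= 0 must hold; in canonical form it is 3*k = 9 -> 3*s >= 0.
Before skip: 3*k = 9 -> 3*s >= 0
Before tab[2] := 2*k: 3*k = 9 -> 3*s >= 0
Before k := k + 5: 3*k = -6 -> 3*s >= 0
Answer: WP = 3*k = -6 -> 3*s >= 0


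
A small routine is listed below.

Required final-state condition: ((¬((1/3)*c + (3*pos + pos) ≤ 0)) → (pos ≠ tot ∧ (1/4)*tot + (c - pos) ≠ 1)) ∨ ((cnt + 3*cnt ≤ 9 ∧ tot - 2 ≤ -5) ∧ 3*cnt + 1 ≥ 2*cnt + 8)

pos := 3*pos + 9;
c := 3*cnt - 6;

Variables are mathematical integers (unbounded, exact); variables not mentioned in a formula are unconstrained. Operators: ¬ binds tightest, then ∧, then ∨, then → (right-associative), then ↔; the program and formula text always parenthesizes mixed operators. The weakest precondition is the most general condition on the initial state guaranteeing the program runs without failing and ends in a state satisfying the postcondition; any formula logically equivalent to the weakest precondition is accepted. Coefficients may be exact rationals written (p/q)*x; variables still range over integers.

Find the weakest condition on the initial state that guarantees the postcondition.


Working backward. After the program, the postcondition ((¬((1/3)*c + (3*pos + pos) ≤ 0)) → (pos ≠ tot ∧ (1/4)*tot + (c - pos) ≠ 1)) ∨ ((cnt + 3*cnt ≤ 9 ∧ tot - 2 ≤ -5) ∧ 3*cnt + 1 ≥ 2*cnt + 8) must hold; in canonical form it is ((¬((1/3)*c + 4*pos ≤ 0)) → (pos ≠ tot ∧ c + (1/4)*tot ≠ pos + 1)) ∨ (4*cnt ≤ 9 ∧ tot ≤ -3 ∧ cnt ≥ 7).
Before c := 3*cnt - 6: ((¬(cnt + 4*pos ≤ 2)) → (pos ≠ tot ∧ 3*cnt + (1/4)*tot ≠ pos + 7)) ∨ (4*cnt ≤ 9 ∧ tot ≤ -3 ∧ cnt ≥ 7)
Before pos := 3*pos + 9: ((¬(cnt + 12*pos ≤ -34)) → (3*pos ≠ tot - 9 ∧ 3*cnt + (1/4)*tot ≠ 3*pos + 16)) ∨ (4*cnt ≤ 9 ∧ tot ≤ -3 ∧ cnt ≥ 7)
Answer: WP = ((¬(cnt + 12*pos ≤ -34)) → (3*pos ≠ tot - 9 ∧ 3*cnt + (1/4)*tot ≠ 3*pos + 16)) ∨ (4*cnt ≤ 9 ∧ tot ≤ -3 ∧ cnt ≥ 7)


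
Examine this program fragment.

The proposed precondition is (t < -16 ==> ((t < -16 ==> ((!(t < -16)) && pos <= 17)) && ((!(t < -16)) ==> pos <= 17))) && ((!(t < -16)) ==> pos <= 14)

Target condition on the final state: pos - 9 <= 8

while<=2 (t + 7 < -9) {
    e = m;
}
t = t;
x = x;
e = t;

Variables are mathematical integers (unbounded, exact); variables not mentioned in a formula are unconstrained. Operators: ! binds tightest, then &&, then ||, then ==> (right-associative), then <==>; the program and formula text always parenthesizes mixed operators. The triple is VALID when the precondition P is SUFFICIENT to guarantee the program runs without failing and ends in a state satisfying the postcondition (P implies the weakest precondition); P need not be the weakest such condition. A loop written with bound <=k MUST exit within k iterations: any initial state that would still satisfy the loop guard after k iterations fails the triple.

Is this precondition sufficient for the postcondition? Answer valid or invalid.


Working backward. After the program, the postcondition pos - 9 <= 8 must hold; in canonical form it is pos <= 17.
Before e := t: pos <= 17
Before x := x: pos <= 17
Before t := t: pos <= 17
Before the loop (bound <=2), unroll the exhaustion recursion (WP_0 = exit-now case; WP_j = one more guarded iteration, up to j = 2):
  WP_0: (!(t < -16)) && pos <= 17
  WP_1: (t < -16 ==> ((!(t < -16)) && pos <= 17)) && ((!(t < -16)) ==> pos <= 17)
  WP_2: (t < -16 ==> ((t < -16 ==> ((!(t < -16)) && pos <= 17)) && ((!(t < -16)) ==> pos <= 17))) && ((!(t < -16)) ==> pos <= 17)
So before the loop: (t < -16 ==> ((t < -16 ==> ((!(t < -16)) && pos <= 17)) && ((!(t < -16)) ==> pos <= 17))) && ((!(t < -16)) ==> pos <= 17)
The weakest precondition is (t < -16 ==> ((t < -16 ==> ((!(t < -16)) && pos <= 17)) && ((!(t < -16)) ==> pos <= 17))) && ((!(t < -16)) ==> pos <= 17).
Check whether (t < -16 ==> ((t < -16 ==> ((!(t < -16)) && pos <= 17)) && ((!(t < -16)) ==> pos <= 17))) && ((!(t < -16)) ==> pos <= 14) implies it.
Every state satisfying the precondition satisfies the weakest precondition: the implication holds.
Answer: valid


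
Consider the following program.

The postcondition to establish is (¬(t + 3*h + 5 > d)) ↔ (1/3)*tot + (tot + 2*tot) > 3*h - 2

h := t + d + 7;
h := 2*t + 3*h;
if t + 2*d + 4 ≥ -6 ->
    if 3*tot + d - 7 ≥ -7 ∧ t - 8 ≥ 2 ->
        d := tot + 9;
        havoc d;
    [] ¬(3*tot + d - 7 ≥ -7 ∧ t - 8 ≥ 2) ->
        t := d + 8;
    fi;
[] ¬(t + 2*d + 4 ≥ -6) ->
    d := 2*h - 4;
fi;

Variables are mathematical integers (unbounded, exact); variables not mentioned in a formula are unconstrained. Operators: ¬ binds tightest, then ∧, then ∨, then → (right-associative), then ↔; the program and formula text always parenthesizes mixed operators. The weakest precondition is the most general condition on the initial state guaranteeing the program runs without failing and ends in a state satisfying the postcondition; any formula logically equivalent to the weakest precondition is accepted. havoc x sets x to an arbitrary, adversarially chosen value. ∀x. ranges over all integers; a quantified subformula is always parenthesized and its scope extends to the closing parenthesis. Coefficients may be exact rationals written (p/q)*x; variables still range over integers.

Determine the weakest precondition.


Working backward. After the program, the postcondition (¬(t + 3*h + 5 > d)) ↔ (1/3)*tot + (tot + 2*tot) > 3*h - 2 must hold; in canonical form it is (¬(3*h + t > d - 5)) ↔ (10/3)*tot > 3*h - 2.
Then branch requires ((d + 3*tot ≥ 0 ∧ t ≥ 10) → (∀d_1. ((¬(3*h + t > d_1 - 5)) ↔ (10/3)*tot > 3*h - 2))) ∧ ((¬(d + 3*tot ≥ 0 ∧ t ≥ 10)) → ((¬(3*h > -13)) ↔ (10/3)*tot > 3*h - 2)); else branch requires (¬(h + t > -9)) ↔ (10/3)*tot > 3*h - 2.
Before the if: (2*d + t ≥ -10 → (((d + 3*tot ≥ 0 ∧ t ≥ 10) → (∀d_1. ((¬(3*h + t > d_1 - 5)) ↔ (10/3)*tot > 3*h - 2))) ∧ ((¬(d + 3*tot ≥ 0 ∧ t ≥ 10)) → ((¬(3*h > -13)) ↔ (10/3)*tot > 3*h - 2)))) ∧ ((¬(2*d + t ≥ -10)) → ((¬(h + t > -9)) ↔ (10/3)*tot > 3*h - 2))
Before h := 2*t + 3*h: (2*d + t ≥ -10 → (((d + 3*tot ≥ 0 ∧ t ≥ 10) → (∀d_1. ((¬(9*h + 7*t > d_1 - 5)) ↔ (10/3)*tot > 9*h + 6*t - 2))) ∧ ((¬(d + 3*tot ≥ 0 ∧ t ≥ 10)) → ((¬(9*h + 6*t > -13)) ↔ (10/3)*tot > 9*h + 6*t - 2)))) ∧ ((¬(2*d + t ≥ -10)) → ((¬(3*h + 3*t > -9)) ↔ (10/3)*tot > 9*h + 6*t - 2))
Before h := t + d + 7: (2*d + t ≥ -10 → (((d + 3*tot ≥ 0 ∧ t ≥ 10) → (∀d_1. ((¬(9*d + 16*t > d_1 - 68)) ↔ (10/3)*tot > 9*d + 15*t + 61))) ∧ ((¬(d + 3*tot ≥ 0 ∧ t ≥ 10)) → ((¬(9*d + 15*t > -76)) ↔ (10/3)*tot > 9*d + 15*t + 61)))) ∧ ((¬(2*d + t ≥ -10)) → ((¬(3*d + 6*t > -30)) ↔ (10/3)*tot > 9*d + 15*t + 61))
Answer: WP = (2*d + t ≥ -10 → (((d + 3*tot ≥ 0 ∧ t ≥ 10) → (∀d_1. ((¬(9*d + 16*t > d_1 - 68)) ↔ (10/3)*tot > 9*d + 15*t + 61))) ∧ ((¬(d + 3*tot ≥ 0 ∧ t ≥ 10)) → ((¬(9*d + 15*t > -76)) ↔ (10/3)*tot > 9*d + 15*t + 61)))) ∧ ((¬(2*d + t ≥ -10)) → ((¬(3*d + 6*t > -30)) ↔ (10/3)*tot > 9*d + 15*t + 61))


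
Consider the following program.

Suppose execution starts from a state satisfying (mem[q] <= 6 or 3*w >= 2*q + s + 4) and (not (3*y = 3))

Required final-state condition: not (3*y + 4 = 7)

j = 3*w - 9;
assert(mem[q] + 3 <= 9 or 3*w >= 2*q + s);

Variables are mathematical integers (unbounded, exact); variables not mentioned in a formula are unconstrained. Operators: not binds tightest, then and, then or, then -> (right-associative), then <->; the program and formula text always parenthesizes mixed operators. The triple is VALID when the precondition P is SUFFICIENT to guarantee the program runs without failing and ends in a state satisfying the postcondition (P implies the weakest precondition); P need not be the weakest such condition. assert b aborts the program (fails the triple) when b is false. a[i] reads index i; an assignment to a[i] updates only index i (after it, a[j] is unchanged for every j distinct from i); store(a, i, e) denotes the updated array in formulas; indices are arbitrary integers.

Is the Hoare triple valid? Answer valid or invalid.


Working backward. After the program, the postcondition not (3*y + 4 = 7) must hold; in canonical form it is not (3*y = 3).
Before assert mem[q] + 3 <= 9 or 3*w >= 2*q + s: (mem[q] <= 6 or 3*w >= 2*q + s) and (not (3*y = 3))
Before j := 3*w - 9: (mem[q] <= 6 or 3*w >= 2*q + s) and (not (3*y = 3))
The weakest precondition is (mem[q] <= 6 or 3*w >= 2*q + s) and (not (3*y = 3)).
Check whether (mem[q] <= 6 or 3*w >= 2*q + s + 4) and (not (3*y = 3)) implies it.
Every state satisfying the precondition satisfies the weakest precondition: the implication holds.
Answer: valid


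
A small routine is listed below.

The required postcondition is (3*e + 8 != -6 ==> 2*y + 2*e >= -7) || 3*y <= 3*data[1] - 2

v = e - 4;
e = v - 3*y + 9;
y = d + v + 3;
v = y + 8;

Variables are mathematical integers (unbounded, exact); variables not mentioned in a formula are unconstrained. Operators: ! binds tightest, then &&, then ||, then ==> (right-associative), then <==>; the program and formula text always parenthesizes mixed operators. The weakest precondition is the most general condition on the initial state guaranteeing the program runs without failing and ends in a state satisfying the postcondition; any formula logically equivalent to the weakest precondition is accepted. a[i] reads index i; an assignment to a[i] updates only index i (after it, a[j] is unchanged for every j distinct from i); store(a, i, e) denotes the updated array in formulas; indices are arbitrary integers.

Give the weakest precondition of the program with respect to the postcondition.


Working backward. After the program, the postcondition (3*e + 8 != -6 ==> 2*y + 2*e >= -7) || 3*y <= 3*data[1] - 2 must hold; in canonical form it is (3*e != -14 ==> 2*e + 2*y >= -7) || 3*y <= 3*data[1] - 2.
Before v := y + 8: (3*e != -14 ==> 2*e + 2*y >= -7) || 3*y <= 3*data[1] - 2
Before y := d + v + 3: (3*e != -14 ==> 2*d + 2*e + 2*v >= -13) || 3*d + 3*v <= 3*data[1] - 11
Before e := v - 3*y + 9: (3*v != 9*y - 41 ==> 2*d + 4*v >= 6*y - 31) || 3*d + 3*v <= 3*data[1] - 11
Before v := e - 4: (3*e != 9*y - 29 ==> 2*d + 4*e >= 6*y - 15) || 3*d + 3*e <= 3*data[1] + 1
Answer: WP = (3*e != 9*y - 29 ==> 2*d + 4*e >= 6*y - 15) || 3*d + 3*e <= 3*data[1] + 1


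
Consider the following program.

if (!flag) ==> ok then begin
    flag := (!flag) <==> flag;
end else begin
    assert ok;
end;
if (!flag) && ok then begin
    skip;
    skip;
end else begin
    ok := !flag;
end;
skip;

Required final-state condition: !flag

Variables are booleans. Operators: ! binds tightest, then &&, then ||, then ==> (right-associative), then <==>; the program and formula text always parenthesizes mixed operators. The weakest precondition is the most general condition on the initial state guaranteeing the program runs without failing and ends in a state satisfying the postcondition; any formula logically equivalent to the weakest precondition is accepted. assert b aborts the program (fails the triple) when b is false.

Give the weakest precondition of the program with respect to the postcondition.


Working backward. After the program, !flag must hold.
Before skip: !flag
Then branch requires !flag; else branch requires !flag.
Before the if: (((!flag) && ok) ==> (!flag)) && ((!((!flag) && ok)) ==> (!flag))
Then branch requires (((!((!flag) <==> flag)) && ok) ==> (!((!flag) <==> flag))) && ((!((!((!flag) <==> flag)) && ok)) ==> (!((!flag) <==> flag))); else branch requires ok && (((!flag) && ok) ==> (!flag)) && ((!((!flag) && ok)) ==> (!flag)).
Before the if: (((!flag) ==> ok) ==> ((((!((!flag) <==> flag)) && ok) ==> (!((!flag) <==> flag))) && ((!((!((!flag) <==> flag)) && ok)) ==> (!((!flag) <==> flag))))) && ((!((!flag) ==> ok)) ==> (ok && (((!flag) && ok) ==> (!flag)) && ((!((!flag) && ok)) ==> (!flag))))
Answer: WP = (((!flag) ==> ok) ==> ((((!((!flag) <==> flag)) && ok) ==> (!((!flag) <==> flag))) && ((!((!((!flag) <==> flag)) && ok)) ==> (!((!flag) <==> flag))))) && ((!((!flag) ==> ok)) ==> (ok && (((!flag) && ok) ==> (!flag)) && ((!((!flag) && ok)) ==> (!flag))))


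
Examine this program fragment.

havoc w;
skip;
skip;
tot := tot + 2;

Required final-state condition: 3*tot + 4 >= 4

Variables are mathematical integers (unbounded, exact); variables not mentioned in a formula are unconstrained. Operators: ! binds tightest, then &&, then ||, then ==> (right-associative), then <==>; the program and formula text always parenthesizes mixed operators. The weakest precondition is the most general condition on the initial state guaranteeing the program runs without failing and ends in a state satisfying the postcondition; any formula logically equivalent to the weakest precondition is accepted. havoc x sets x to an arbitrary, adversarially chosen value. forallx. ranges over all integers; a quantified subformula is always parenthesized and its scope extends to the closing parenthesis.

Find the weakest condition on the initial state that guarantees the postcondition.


Working backward. After the program, the postcondition 3*tot + 4 >= 4 must hold; in canonical form it is 3*tot >= 0.
Before tot := tot + 2: 3*tot >= -6
Before skip: 3*tot >= -6
Before skip: 3*tot >= -6
Before havoc w: 3*tot >= -6
Answer: WP = 3*tot >= -6


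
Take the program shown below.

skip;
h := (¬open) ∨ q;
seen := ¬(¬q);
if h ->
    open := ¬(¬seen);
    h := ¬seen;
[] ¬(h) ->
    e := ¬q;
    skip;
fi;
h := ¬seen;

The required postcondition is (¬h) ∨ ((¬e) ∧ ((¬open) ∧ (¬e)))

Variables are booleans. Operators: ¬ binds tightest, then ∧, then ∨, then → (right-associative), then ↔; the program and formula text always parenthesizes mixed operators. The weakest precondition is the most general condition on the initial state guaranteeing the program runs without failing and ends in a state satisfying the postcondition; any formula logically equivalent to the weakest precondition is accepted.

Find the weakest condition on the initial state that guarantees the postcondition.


Working backward. After the program, the postcondition (¬h) ∨ ((¬e) ∧ ((¬open) ∧ (¬e))) must hold; in canonical form it is (¬h) ∨ ((¬e) ∧ (¬open)).
Before h := ¬seen: seen ∨ ((¬e) ∧ (¬open))
Then branch requires seen ∨ ((¬e) ∧ (¬seen)); else branch requires seen ∨ (q ∧ (¬open)).
Before the if: (h → (seen ∨ ((¬e) ∧ (¬seen)))) ∧ ((¬h) → (seen ∨ (q ∧ (¬open))))
Before seen := ¬(¬q): (h → (q ∨ ((¬e) ∧ (¬q)))) ∧ ((¬h) → (q ∨ (q ∧ (¬open))))
Before h := (¬open) ∨ q: (((¬open) ∨ q) → (q ∨ ((¬e) ∧ (¬q)))) ∧ ((¬((¬open) ∨ q)) → (q ∨ (q ∧ (¬open))))
Before skip: (((¬open) ∨ q) → (q ∨ ((¬e) ∧ (¬q)))) ∧ ((¬((¬open) ∨ q)) → (q ∨ (q ∧ (¬open))))
Answer: WP = (((¬open) ∨ q) → (q ∨ ((¬e) ∧ (¬q)))) ∧ ((¬((¬open) ∨ q)) → (q ∨ (q ∧ (¬open))))


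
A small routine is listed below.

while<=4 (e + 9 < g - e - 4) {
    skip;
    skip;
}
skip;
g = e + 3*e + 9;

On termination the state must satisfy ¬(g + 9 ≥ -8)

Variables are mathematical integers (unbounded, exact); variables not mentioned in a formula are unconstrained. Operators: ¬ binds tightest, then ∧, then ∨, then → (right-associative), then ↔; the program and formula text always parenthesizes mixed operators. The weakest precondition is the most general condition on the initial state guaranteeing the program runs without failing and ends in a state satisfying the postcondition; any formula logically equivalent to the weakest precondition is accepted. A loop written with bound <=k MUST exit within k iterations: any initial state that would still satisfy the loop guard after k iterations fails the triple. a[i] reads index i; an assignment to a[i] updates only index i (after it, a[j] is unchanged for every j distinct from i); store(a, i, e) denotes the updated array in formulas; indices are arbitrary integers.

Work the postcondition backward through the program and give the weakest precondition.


Working backward. After the program, the postcondition ¬(g + 9 ≥ -8) must hold; in canonical form it is ¬(g ≥ -17).
Before g := e + 3*e + 9: ¬(4*e ≥ -26)
Before skip: ¬(4*e ≥ -26)
Before the loop (bound <=4), unroll the exhaustion recursion (WP_0 = exit-now case; WP_j = one more guarded iteration, up to j = 4):
  WP_0: (¬(2*e < g - 13)) ∧ (¬(4*e ≥ -26))
  WP_1: (2*e < g - 13 → ((¬(2*e < g - 13)) ∧ (¬(4*e ≥ -26)))) ∧ ((¬(2*e < g - 13)) → (¬(4*e ≥ -26)))
  WP_2: (2*e < g - 13 → ((2*e < g - 13 → ((¬(2*e < g - 13)) ∧ (¬(4*e ≥ -26)))) ∧ ((¬(2*e < g - 13)) → (¬(4*e ≥ -26))))) ∧ ((¬(2*e < g - 13)) → (¬(4*e ≥ -26)))
  WP_3: (2*e < g - 13 → ((2*e < g - 13 → ((2*e < g - 13 → ((¬(2*e < g - 13)) ∧ (¬(4*e ≥ -26)))) ∧ ((¬(2*e < g - 13)) → (¬(4*e ≥ -26))))) ∧ ((¬(2*e < g - 13)) → (¬(4*e ≥ -26))))) ∧ ((¬(2*e < g - 13)) → (¬(4*e ≥ -26)))
  WP_4: (2*e < g - 13 → ((2*e < g - 13 → ((2*e < g - 13 → ((2*e < g - 13 → ((¬(2*e < g - 13)) ∧ (¬(4*e ≥ -26)))) ∧ ((¬(2*e < g - 13)) → (¬(4*e ≥ -26))))) ∧ ((¬(2*e < g - 13)) → (¬(4*e ≥ -26))))) ∧ ((¬(2*e < g - 13)) → (¬(4*e ≥ -26))))) ∧ ((¬(2*e < g - 13)) → (¬(4*e ≥ -26)))
So before the loop: (2*e < g - 13 → ((2*e < g - 13 → ((2*e < g - 13 → ((2*e < g - 13 → ((¬(2*e < g - 13)) ∧ (¬(4*e ≥ -26)))) ∧ ((¬(2*e < g - 13)) → (¬(4*e ≥ -26))))) ∧ ((¬(2*e < g - 13)) → (¬(4*e ≥ -26))))) ∧ ((¬(2*e < g - 13)) → (¬(4*e ≥ -26))))) ∧ ((¬(2*e < g - 13)) → (¬(4*e ≥ -26)))
Answer: WP = (2*e < g - 13 → ((2*e < g - 13 → ((2*e < g - 13 → ((2*e < g - 13 → ((¬(2*e < g - 13)) ∧ (¬(4*e ≥ -26)))) ∧ ((¬(2*e < g - 13)) → (¬(4*e ≥ -26))))) ∧ ((¬(2*e < g - 13)) → (¬(4*e ≥ -26))))) ∧ ((¬(2*e < g - 13)) → (¬(4*e ≥ -26))))) ∧ ((¬(2*e < g - 13)) → (¬(4*e ≥ -26)))
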